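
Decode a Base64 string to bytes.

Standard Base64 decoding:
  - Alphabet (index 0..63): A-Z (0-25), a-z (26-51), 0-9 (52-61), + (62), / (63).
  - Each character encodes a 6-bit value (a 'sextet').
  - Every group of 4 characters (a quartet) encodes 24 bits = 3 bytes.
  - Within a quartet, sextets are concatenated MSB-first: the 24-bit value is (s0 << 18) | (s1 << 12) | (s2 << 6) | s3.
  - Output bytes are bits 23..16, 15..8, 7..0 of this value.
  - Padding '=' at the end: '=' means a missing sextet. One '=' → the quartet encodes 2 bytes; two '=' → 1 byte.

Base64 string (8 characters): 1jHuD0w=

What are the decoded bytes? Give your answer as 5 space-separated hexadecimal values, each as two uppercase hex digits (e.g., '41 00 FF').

After char 0 ('1'=53): chars_in_quartet=1 acc=0x35 bytes_emitted=0
After char 1 ('j'=35): chars_in_quartet=2 acc=0xD63 bytes_emitted=0
After char 2 ('H'=7): chars_in_quartet=3 acc=0x358C7 bytes_emitted=0
After char 3 ('u'=46): chars_in_quartet=4 acc=0xD631EE -> emit D6 31 EE, reset; bytes_emitted=3
After char 4 ('D'=3): chars_in_quartet=1 acc=0x3 bytes_emitted=3
After char 5 ('0'=52): chars_in_quartet=2 acc=0xF4 bytes_emitted=3
After char 6 ('w'=48): chars_in_quartet=3 acc=0x3D30 bytes_emitted=3
Padding '=': partial quartet acc=0x3D30 -> emit 0F 4C; bytes_emitted=5

Answer: D6 31 EE 0F 4C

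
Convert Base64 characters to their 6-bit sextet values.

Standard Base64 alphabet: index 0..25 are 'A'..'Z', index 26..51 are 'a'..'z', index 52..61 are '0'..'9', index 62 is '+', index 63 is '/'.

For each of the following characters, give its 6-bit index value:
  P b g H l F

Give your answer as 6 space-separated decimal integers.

Answer: 15 27 32 7 37 5

Derivation:
'P': A..Z range, ord('P') − ord('A') = 15
'b': a..z range, 26 + ord('b') − ord('a') = 27
'g': a..z range, 26 + ord('g') − ord('a') = 32
'H': A..Z range, ord('H') − ord('A') = 7
'l': a..z range, 26 + ord('l') − ord('a') = 37
'F': A..Z range, ord('F') − ord('A') = 5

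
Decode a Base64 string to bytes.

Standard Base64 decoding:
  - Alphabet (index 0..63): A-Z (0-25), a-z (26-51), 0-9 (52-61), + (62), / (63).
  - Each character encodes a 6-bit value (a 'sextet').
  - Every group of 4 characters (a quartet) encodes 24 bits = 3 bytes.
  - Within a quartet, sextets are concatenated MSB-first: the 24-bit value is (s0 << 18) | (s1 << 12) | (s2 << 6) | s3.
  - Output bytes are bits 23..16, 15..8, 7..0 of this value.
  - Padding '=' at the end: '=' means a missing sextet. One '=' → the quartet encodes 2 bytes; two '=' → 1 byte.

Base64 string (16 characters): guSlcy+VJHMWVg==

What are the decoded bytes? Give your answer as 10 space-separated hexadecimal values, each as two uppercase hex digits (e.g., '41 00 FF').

Answer: 82 E4 A5 73 2F 95 24 73 16 56

Derivation:
After char 0 ('g'=32): chars_in_quartet=1 acc=0x20 bytes_emitted=0
After char 1 ('u'=46): chars_in_quartet=2 acc=0x82E bytes_emitted=0
After char 2 ('S'=18): chars_in_quartet=3 acc=0x20B92 bytes_emitted=0
After char 3 ('l'=37): chars_in_quartet=4 acc=0x82E4A5 -> emit 82 E4 A5, reset; bytes_emitted=3
After char 4 ('c'=28): chars_in_quartet=1 acc=0x1C bytes_emitted=3
After char 5 ('y'=50): chars_in_quartet=2 acc=0x732 bytes_emitted=3
After char 6 ('+'=62): chars_in_quartet=3 acc=0x1CCBE bytes_emitted=3
After char 7 ('V'=21): chars_in_quartet=4 acc=0x732F95 -> emit 73 2F 95, reset; bytes_emitted=6
After char 8 ('J'=9): chars_in_quartet=1 acc=0x9 bytes_emitted=6
After char 9 ('H'=7): chars_in_quartet=2 acc=0x247 bytes_emitted=6
After char 10 ('M'=12): chars_in_quartet=3 acc=0x91CC bytes_emitted=6
After char 11 ('W'=22): chars_in_quartet=4 acc=0x247316 -> emit 24 73 16, reset; bytes_emitted=9
After char 12 ('V'=21): chars_in_quartet=1 acc=0x15 bytes_emitted=9
After char 13 ('g'=32): chars_in_quartet=2 acc=0x560 bytes_emitted=9
Padding '==': partial quartet acc=0x560 -> emit 56; bytes_emitted=10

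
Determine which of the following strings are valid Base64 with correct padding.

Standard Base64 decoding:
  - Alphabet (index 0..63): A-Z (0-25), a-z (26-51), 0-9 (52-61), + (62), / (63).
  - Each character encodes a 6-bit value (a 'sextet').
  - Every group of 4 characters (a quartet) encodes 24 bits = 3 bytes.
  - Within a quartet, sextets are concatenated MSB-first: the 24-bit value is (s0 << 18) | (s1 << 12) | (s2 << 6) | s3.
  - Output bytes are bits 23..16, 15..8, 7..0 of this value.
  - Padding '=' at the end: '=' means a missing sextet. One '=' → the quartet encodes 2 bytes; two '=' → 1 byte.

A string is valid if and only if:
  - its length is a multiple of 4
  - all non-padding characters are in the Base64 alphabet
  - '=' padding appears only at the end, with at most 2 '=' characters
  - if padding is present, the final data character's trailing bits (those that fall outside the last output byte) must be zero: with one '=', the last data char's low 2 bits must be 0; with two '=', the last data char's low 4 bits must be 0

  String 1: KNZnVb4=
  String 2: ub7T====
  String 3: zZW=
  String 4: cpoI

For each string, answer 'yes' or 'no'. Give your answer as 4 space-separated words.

String 1: 'KNZnVb4=' → valid
String 2: 'ub7T====' → invalid (4 pad chars (max 2))
String 3: 'zZW=' → invalid (bad trailing bits)
String 4: 'cpoI' → valid

Answer: yes no no yes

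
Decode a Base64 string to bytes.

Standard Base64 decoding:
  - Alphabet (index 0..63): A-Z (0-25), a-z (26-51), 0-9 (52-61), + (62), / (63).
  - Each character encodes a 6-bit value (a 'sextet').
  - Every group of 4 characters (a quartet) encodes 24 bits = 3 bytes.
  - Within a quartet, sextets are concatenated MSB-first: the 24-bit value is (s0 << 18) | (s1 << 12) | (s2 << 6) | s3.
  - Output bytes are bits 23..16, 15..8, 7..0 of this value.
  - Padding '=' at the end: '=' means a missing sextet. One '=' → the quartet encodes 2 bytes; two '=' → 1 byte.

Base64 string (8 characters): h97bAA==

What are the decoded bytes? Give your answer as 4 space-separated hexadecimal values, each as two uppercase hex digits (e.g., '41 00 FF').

Answer: 87 DE DB 00

Derivation:
After char 0 ('h'=33): chars_in_quartet=1 acc=0x21 bytes_emitted=0
After char 1 ('9'=61): chars_in_quartet=2 acc=0x87D bytes_emitted=0
After char 2 ('7'=59): chars_in_quartet=3 acc=0x21F7B bytes_emitted=0
After char 3 ('b'=27): chars_in_quartet=4 acc=0x87DEDB -> emit 87 DE DB, reset; bytes_emitted=3
After char 4 ('A'=0): chars_in_quartet=1 acc=0x0 bytes_emitted=3
After char 5 ('A'=0): chars_in_quartet=2 acc=0x0 bytes_emitted=3
Padding '==': partial quartet acc=0x0 -> emit 00; bytes_emitted=4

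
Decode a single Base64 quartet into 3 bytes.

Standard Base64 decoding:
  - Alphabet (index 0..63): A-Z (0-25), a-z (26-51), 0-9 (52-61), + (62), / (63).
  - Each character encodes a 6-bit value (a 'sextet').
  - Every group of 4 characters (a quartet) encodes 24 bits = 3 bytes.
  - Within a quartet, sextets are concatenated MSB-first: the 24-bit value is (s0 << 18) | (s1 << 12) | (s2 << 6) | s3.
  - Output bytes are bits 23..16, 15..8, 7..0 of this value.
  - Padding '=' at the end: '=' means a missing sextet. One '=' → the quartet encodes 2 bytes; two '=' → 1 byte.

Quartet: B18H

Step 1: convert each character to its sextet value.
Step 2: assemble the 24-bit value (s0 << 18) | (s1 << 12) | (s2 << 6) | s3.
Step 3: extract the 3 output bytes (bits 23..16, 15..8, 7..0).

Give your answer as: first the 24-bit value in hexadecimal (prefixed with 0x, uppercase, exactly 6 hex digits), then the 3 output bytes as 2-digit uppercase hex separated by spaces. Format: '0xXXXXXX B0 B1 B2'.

Answer: 0x075F07 07 5F 07

Derivation:
Sextets: B=1, 1=53, 8=60, H=7
24-bit: (1<<18) | (53<<12) | (60<<6) | 7
      = 0x040000 | 0x035000 | 0x000F00 | 0x000007
      = 0x075F07
Bytes: (v>>16)&0xFF=07, (v>>8)&0xFF=5F, v&0xFF=07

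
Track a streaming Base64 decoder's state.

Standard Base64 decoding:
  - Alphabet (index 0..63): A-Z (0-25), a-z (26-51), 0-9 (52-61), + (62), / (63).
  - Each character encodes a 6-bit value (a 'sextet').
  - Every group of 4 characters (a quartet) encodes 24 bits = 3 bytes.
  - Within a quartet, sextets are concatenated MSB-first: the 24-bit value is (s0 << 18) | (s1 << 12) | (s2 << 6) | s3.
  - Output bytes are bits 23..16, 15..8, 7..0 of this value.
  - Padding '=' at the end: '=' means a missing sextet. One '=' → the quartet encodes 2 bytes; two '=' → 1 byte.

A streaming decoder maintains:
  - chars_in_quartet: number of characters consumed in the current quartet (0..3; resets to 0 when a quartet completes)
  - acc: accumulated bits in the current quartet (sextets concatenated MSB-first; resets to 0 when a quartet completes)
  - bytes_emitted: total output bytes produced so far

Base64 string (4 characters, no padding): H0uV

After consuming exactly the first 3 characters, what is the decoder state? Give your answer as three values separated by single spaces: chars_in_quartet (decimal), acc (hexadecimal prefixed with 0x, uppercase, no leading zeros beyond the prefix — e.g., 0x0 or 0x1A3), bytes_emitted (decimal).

After char 0 ('H'=7): chars_in_quartet=1 acc=0x7 bytes_emitted=0
After char 1 ('0'=52): chars_in_quartet=2 acc=0x1F4 bytes_emitted=0
After char 2 ('u'=46): chars_in_quartet=3 acc=0x7D2E bytes_emitted=0

Answer: 3 0x7D2E 0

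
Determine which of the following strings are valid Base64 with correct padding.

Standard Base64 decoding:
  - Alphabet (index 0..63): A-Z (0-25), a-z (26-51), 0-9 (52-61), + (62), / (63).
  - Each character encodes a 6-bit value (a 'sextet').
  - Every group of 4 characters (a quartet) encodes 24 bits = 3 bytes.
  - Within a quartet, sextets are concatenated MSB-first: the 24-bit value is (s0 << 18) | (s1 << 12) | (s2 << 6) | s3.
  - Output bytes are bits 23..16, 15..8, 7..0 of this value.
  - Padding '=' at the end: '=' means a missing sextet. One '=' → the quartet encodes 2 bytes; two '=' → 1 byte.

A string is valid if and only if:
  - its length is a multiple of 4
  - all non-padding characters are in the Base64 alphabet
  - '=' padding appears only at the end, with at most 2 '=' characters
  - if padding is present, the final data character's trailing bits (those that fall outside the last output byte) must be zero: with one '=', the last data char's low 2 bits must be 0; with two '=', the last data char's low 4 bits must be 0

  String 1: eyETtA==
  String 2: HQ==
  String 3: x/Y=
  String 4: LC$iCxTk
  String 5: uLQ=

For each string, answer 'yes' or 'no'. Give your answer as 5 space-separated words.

String 1: 'eyETtA==' → valid
String 2: 'HQ==' → valid
String 3: 'x/Y=' → valid
String 4: 'LC$iCxTk' → invalid (bad char(s): ['$'])
String 5: 'uLQ=' → valid

Answer: yes yes yes no yes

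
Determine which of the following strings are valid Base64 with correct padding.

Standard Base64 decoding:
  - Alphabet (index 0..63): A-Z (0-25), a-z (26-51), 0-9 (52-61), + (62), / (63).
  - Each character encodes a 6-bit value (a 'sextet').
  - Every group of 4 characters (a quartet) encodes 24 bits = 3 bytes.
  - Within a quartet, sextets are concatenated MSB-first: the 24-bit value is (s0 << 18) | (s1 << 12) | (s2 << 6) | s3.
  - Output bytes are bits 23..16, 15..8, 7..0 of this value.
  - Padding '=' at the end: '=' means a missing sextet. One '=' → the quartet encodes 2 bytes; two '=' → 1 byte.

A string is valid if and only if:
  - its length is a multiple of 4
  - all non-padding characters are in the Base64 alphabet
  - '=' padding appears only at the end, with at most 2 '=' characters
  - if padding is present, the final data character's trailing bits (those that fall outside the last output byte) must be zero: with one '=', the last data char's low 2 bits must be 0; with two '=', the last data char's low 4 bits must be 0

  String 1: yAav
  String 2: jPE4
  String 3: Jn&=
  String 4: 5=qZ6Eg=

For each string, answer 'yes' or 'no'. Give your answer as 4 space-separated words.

Answer: yes yes no no

Derivation:
String 1: 'yAav' → valid
String 2: 'jPE4' → valid
String 3: 'Jn&=' → invalid (bad char(s): ['&'])
String 4: '5=qZ6Eg=' → invalid (bad char(s): ['=']; '=' in middle)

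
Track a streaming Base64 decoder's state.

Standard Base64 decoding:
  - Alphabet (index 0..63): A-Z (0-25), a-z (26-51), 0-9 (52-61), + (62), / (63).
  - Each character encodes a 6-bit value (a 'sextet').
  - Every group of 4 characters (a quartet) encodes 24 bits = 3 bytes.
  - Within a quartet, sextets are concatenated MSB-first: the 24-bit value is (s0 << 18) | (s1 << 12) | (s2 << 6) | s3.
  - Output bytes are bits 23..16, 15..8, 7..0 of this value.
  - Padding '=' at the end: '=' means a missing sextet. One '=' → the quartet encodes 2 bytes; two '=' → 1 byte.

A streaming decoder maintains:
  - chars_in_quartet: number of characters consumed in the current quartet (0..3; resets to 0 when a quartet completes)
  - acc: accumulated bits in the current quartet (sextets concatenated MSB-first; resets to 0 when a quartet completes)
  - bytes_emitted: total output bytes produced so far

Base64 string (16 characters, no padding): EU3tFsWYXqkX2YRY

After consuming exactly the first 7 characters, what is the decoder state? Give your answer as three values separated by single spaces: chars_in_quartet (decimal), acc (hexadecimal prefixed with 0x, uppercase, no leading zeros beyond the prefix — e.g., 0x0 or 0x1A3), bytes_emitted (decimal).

Answer: 3 0x5B16 3

Derivation:
After char 0 ('E'=4): chars_in_quartet=1 acc=0x4 bytes_emitted=0
After char 1 ('U'=20): chars_in_quartet=2 acc=0x114 bytes_emitted=0
After char 2 ('3'=55): chars_in_quartet=3 acc=0x4537 bytes_emitted=0
After char 3 ('t'=45): chars_in_quartet=4 acc=0x114DED -> emit 11 4D ED, reset; bytes_emitted=3
After char 4 ('F'=5): chars_in_quartet=1 acc=0x5 bytes_emitted=3
After char 5 ('s'=44): chars_in_quartet=2 acc=0x16C bytes_emitted=3
After char 6 ('W'=22): chars_in_quartet=3 acc=0x5B16 bytes_emitted=3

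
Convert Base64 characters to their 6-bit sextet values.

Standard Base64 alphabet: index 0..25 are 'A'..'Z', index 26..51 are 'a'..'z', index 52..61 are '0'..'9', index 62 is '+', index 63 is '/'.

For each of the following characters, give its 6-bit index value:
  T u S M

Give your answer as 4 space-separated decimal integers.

'T': A..Z range, ord('T') − ord('A') = 19
'u': a..z range, 26 + ord('u') − ord('a') = 46
'S': A..Z range, ord('S') − ord('A') = 18
'M': A..Z range, ord('M') − ord('A') = 12

Answer: 19 46 18 12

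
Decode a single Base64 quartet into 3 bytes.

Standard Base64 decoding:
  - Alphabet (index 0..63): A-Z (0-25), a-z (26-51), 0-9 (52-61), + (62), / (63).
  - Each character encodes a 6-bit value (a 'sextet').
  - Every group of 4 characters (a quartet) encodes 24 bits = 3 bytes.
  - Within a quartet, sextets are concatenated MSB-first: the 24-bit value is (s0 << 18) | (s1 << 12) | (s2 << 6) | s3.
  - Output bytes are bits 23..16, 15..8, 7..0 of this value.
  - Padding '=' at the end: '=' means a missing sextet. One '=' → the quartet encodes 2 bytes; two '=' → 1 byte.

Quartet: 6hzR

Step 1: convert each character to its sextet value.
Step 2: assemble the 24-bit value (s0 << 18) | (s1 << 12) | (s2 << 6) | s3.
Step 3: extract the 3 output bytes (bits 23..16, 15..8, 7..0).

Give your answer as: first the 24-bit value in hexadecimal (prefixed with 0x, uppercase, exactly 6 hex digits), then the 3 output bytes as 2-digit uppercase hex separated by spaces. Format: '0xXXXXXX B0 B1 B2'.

Answer: 0xEA1CD1 EA 1C D1

Derivation:
Sextets: 6=58, h=33, z=51, R=17
24-bit: (58<<18) | (33<<12) | (51<<6) | 17
      = 0xE80000 | 0x021000 | 0x000CC0 | 0x000011
      = 0xEA1CD1
Bytes: (v>>16)&0xFF=EA, (v>>8)&0xFF=1C, v&0xFF=D1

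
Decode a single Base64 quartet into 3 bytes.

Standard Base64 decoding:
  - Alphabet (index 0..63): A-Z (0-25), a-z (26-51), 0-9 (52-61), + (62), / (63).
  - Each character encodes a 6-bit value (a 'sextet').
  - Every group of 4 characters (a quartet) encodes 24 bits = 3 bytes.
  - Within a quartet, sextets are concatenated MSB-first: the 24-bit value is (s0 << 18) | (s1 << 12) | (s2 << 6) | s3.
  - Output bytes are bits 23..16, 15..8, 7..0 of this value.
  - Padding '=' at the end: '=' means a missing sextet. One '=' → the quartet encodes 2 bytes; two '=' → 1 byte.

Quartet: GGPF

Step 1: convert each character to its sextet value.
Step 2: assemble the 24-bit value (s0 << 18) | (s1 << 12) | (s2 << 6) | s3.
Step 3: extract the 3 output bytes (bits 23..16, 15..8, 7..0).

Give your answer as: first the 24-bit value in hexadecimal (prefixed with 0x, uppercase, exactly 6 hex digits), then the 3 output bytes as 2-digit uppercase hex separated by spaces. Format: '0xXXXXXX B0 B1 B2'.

Answer: 0x1863C5 18 63 C5

Derivation:
Sextets: G=6, G=6, P=15, F=5
24-bit: (6<<18) | (6<<12) | (15<<6) | 5
      = 0x180000 | 0x006000 | 0x0003C0 | 0x000005
      = 0x1863C5
Bytes: (v>>16)&0xFF=18, (v>>8)&0xFF=63, v&0xFF=C5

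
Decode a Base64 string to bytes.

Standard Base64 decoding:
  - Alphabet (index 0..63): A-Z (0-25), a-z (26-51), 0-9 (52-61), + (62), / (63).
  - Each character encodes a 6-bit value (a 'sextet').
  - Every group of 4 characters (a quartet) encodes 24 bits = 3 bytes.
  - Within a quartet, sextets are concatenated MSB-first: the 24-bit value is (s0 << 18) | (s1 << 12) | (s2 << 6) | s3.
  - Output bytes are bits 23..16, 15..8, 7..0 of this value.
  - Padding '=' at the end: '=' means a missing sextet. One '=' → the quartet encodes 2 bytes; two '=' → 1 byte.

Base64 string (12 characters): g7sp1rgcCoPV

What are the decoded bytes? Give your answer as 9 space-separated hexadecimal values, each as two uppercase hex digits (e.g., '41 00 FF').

After char 0 ('g'=32): chars_in_quartet=1 acc=0x20 bytes_emitted=0
After char 1 ('7'=59): chars_in_quartet=2 acc=0x83B bytes_emitted=0
After char 2 ('s'=44): chars_in_quartet=3 acc=0x20EEC bytes_emitted=0
After char 3 ('p'=41): chars_in_quartet=4 acc=0x83BB29 -> emit 83 BB 29, reset; bytes_emitted=3
After char 4 ('1'=53): chars_in_quartet=1 acc=0x35 bytes_emitted=3
After char 5 ('r'=43): chars_in_quartet=2 acc=0xD6B bytes_emitted=3
After char 6 ('g'=32): chars_in_quartet=3 acc=0x35AE0 bytes_emitted=3
After char 7 ('c'=28): chars_in_quartet=4 acc=0xD6B81C -> emit D6 B8 1C, reset; bytes_emitted=6
After char 8 ('C'=2): chars_in_quartet=1 acc=0x2 bytes_emitted=6
After char 9 ('o'=40): chars_in_quartet=2 acc=0xA8 bytes_emitted=6
After char 10 ('P'=15): chars_in_quartet=3 acc=0x2A0F bytes_emitted=6
After char 11 ('V'=21): chars_in_quartet=4 acc=0xA83D5 -> emit 0A 83 D5, reset; bytes_emitted=9

Answer: 83 BB 29 D6 B8 1C 0A 83 D5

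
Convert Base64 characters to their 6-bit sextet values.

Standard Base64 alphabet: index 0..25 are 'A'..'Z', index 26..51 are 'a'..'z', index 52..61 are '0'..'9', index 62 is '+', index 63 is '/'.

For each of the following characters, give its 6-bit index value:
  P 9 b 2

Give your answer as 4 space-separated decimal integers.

Answer: 15 61 27 54

Derivation:
'P': A..Z range, ord('P') − ord('A') = 15
'9': 0..9 range, 52 + ord('9') − ord('0') = 61
'b': a..z range, 26 + ord('b') − ord('a') = 27
'2': 0..9 range, 52 + ord('2') − ord('0') = 54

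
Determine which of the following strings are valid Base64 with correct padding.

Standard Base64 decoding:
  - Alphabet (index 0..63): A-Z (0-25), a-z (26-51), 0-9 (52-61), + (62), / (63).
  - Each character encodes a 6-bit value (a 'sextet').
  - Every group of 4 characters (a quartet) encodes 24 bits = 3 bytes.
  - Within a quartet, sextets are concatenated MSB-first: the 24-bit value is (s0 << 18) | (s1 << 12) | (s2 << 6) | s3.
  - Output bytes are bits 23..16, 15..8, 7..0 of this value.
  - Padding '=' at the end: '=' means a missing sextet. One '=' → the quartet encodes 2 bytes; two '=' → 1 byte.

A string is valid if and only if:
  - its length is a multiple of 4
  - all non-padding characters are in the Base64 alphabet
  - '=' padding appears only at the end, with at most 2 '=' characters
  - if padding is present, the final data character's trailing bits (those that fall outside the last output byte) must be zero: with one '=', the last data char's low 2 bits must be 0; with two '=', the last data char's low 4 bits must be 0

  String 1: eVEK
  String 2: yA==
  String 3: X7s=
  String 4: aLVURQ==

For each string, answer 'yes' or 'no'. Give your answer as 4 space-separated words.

Answer: yes yes yes yes

Derivation:
String 1: 'eVEK' → valid
String 2: 'yA==' → valid
String 3: 'X7s=' → valid
String 4: 'aLVURQ==' → valid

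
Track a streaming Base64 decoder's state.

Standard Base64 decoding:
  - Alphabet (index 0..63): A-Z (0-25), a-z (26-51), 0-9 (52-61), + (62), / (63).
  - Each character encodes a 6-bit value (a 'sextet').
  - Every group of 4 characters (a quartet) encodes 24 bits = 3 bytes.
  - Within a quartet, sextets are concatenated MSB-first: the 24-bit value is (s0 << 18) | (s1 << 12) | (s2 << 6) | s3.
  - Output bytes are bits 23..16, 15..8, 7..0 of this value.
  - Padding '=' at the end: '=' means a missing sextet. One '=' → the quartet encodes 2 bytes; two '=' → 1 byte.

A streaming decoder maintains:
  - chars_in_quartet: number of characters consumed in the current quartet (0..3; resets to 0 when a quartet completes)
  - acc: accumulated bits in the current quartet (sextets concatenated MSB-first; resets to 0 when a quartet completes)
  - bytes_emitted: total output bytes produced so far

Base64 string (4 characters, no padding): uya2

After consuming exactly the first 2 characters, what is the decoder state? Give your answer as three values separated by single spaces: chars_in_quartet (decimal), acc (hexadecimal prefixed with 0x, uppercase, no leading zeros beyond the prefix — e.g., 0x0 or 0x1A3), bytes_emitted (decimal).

After char 0 ('u'=46): chars_in_quartet=1 acc=0x2E bytes_emitted=0
After char 1 ('y'=50): chars_in_quartet=2 acc=0xBB2 bytes_emitted=0

Answer: 2 0xBB2 0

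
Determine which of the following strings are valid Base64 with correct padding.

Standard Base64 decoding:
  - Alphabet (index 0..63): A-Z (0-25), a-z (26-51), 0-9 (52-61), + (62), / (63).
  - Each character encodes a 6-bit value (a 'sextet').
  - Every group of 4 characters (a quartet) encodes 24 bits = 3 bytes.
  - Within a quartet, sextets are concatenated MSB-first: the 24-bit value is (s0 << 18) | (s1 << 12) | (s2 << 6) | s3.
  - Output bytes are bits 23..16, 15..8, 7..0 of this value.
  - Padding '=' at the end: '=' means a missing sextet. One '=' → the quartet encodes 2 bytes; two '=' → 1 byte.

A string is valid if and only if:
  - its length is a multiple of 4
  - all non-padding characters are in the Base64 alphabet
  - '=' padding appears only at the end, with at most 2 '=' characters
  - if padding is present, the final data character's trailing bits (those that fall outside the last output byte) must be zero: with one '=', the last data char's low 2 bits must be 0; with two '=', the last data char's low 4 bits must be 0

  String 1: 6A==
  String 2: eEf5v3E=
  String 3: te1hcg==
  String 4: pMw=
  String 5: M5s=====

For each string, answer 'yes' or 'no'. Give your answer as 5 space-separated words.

String 1: '6A==' → valid
String 2: 'eEf5v3E=' → valid
String 3: 'te1hcg==' → valid
String 4: 'pMw=' → valid
String 5: 'M5s=====' → invalid (5 pad chars (max 2))

Answer: yes yes yes yes no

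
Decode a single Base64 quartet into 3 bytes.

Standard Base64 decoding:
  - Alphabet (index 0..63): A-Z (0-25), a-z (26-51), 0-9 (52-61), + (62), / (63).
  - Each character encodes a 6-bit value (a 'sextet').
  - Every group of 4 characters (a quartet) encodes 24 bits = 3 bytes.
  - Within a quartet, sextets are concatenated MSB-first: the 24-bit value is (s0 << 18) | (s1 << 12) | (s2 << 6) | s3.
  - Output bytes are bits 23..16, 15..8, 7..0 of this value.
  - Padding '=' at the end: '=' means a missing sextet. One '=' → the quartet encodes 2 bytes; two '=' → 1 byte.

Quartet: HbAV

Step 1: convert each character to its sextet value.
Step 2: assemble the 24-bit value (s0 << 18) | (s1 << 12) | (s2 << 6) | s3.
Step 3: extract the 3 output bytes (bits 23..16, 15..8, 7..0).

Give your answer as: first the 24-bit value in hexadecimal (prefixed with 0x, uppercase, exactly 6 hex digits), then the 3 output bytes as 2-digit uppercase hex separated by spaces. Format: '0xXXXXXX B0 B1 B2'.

Answer: 0x1DB015 1D B0 15

Derivation:
Sextets: H=7, b=27, A=0, V=21
24-bit: (7<<18) | (27<<12) | (0<<6) | 21
      = 0x1C0000 | 0x01B000 | 0x000000 | 0x000015
      = 0x1DB015
Bytes: (v>>16)&0xFF=1D, (v>>8)&0xFF=B0, v&0xFF=15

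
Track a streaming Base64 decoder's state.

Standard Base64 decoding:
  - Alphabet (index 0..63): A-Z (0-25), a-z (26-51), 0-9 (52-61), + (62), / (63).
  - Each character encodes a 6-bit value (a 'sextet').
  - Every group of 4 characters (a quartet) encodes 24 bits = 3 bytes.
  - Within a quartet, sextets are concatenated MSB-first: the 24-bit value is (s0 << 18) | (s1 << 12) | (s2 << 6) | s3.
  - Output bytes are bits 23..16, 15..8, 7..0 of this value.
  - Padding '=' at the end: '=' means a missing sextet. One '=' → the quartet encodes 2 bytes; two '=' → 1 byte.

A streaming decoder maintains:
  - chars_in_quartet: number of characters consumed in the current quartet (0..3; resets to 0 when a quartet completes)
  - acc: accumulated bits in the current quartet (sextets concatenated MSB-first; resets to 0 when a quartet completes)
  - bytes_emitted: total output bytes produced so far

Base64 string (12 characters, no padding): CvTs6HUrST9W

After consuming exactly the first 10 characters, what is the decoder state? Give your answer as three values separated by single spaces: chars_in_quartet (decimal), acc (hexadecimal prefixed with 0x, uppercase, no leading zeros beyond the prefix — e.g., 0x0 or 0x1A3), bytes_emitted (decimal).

After char 0 ('C'=2): chars_in_quartet=1 acc=0x2 bytes_emitted=0
After char 1 ('v'=47): chars_in_quartet=2 acc=0xAF bytes_emitted=0
After char 2 ('T'=19): chars_in_quartet=3 acc=0x2BD3 bytes_emitted=0
After char 3 ('s'=44): chars_in_quartet=4 acc=0xAF4EC -> emit 0A F4 EC, reset; bytes_emitted=3
After char 4 ('6'=58): chars_in_quartet=1 acc=0x3A bytes_emitted=3
After char 5 ('H'=7): chars_in_quartet=2 acc=0xE87 bytes_emitted=3
After char 6 ('U'=20): chars_in_quartet=3 acc=0x3A1D4 bytes_emitted=3
After char 7 ('r'=43): chars_in_quartet=4 acc=0xE8752B -> emit E8 75 2B, reset; bytes_emitted=6
After char 8 ('S'=18): chars_in_quartet=1 acc=0x12 bytes_emitted=6
After char 9 ('T'=19): chars_in_quartet=2 acc=0x493 bytes_emitted=6

Answer: 2 0x493 6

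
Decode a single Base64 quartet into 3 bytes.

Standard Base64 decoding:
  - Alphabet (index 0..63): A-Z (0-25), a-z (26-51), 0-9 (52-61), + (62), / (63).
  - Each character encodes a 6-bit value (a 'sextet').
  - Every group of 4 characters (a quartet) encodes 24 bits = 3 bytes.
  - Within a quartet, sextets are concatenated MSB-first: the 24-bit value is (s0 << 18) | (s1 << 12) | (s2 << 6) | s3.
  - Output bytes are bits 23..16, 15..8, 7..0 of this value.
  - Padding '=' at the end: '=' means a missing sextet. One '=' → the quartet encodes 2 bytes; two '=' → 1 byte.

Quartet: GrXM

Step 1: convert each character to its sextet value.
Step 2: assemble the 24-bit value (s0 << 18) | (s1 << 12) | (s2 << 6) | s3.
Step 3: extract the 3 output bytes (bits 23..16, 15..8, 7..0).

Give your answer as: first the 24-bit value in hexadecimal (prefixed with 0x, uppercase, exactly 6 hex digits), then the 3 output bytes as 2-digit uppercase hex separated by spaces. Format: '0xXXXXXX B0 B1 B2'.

Sextets: G=6, r=43, X=23, M=12
24-bit: (6<<18) | (43<<12) | (23<<6) | 12
      = 0x180000 | 0x02B000 | 0x0005C0 | 0x00000C
      = 0x1AB5CC
Bytes: (v>>16)&0xFF=1A, (v>>8)&0xFF=B5, v&0xFF=CC

Answer: 0x1AB5CC 1A B5 CC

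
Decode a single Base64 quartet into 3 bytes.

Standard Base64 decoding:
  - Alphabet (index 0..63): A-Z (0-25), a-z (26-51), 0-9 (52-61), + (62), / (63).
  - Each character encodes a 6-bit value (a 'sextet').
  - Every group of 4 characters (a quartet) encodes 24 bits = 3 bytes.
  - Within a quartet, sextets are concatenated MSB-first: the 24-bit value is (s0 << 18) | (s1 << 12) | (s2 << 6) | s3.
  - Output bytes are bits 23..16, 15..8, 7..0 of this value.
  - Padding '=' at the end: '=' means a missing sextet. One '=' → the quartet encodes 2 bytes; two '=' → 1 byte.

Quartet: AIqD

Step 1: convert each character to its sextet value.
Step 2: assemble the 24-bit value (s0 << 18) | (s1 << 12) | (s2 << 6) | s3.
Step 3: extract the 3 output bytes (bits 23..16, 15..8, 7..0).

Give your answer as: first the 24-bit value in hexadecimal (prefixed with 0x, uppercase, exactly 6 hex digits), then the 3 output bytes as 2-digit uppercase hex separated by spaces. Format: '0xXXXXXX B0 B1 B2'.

Sextets: A=0, I=8, q=42, D=3
24-bit: (0<<18) | (8<<12) | (42<<6) | 3
      = 0x000000 | 0x008000 | 0x000A80 | 0x000003
      = 0x008A83
Bytes: (v>>16)&0xFF=00, (v>>8)&0xFF=8A, v&0xFF=83

Answer: 0x008A83 00 8A 83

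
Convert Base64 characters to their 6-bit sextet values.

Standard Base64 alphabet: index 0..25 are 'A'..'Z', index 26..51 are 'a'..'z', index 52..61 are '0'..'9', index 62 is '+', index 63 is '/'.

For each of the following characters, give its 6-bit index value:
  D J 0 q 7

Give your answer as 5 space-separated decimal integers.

Answer: 3 9 52 42 59

Derivation:
'D': A..Z range, ord('D') − ord('A') = 3
'J': A..Z range, ord('J') − ord('A') = 9
'0': 0..9 range, 52 + ord('0') − ord('0') = 52
'q': a..z range, 26 + ord('q') − ord('a') = 42
'7': 0..9 range, 52 + ord('7') − ord('0') = 59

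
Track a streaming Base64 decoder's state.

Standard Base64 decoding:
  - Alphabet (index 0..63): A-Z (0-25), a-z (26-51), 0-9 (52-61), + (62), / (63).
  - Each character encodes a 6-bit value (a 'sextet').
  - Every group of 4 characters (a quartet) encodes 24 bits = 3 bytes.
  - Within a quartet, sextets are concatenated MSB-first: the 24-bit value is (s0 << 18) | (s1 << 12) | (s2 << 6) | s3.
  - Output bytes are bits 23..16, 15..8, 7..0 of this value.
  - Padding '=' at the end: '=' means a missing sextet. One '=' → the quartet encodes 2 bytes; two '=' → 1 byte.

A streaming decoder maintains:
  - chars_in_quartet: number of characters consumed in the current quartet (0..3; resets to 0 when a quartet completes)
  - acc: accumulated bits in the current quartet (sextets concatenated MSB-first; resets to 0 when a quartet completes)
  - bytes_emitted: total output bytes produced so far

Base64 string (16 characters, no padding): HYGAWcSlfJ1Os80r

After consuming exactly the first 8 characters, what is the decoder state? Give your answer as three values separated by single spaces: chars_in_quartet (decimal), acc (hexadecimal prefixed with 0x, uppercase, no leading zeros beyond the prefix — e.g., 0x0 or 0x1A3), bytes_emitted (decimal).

After char 0 ('H'=7): chars_in_quartet=1 acc=0x7 bytes_emitted=0
After char 1 ('Y'=24): chars_in_quartet=2 acc=0x1D8 bytes_emitted=0
After char 2 ('G'=6): chars_in_quartet=3 acc=0x7606 bytes_emitted=0
After char 3 ('A'=0): chars_in_quartet=4 acc=0x1D8180 -> emit 1D 81 80, reset; bytes_emitted=3
After char 4 ('W'=22): chars_in_quartet=1 acc=0x16 bytes_emitted=3
After char 5 ('c'=28): chars_in_quartet=2 acc=0x59C bytes_emitted=3
After char 6 ('S'=18): chars_in_quartet=3 acc=0x16712 bytes_emitted=3
After char 7 ('l'=37): chars_in_quartet=4 acc=0x59C4A5 -> emit 59 C4 A5, reset; bytes_emitted=6

Answer: 0 0x0 6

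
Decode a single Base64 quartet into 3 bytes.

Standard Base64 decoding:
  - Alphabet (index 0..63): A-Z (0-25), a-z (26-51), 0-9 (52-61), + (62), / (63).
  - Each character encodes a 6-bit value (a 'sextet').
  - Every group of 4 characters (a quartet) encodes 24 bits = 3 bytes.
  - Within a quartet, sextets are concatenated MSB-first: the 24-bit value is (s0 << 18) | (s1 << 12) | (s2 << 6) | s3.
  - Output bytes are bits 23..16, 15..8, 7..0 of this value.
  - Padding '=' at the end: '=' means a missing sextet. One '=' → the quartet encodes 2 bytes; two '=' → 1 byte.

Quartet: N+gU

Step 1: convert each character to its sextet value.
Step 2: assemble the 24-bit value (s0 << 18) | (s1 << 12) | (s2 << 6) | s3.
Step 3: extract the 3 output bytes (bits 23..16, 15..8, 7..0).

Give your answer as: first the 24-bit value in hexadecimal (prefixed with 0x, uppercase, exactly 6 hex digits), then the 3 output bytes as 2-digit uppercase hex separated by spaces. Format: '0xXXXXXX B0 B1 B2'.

Sextets: N=13, +=62, g=32, U=20
24-bit: (13<<18) | (62<<12) | (32<<6) | 20
      = 0x340000 | 0x03E000 | 0x000800 | 0x000014
      = 0x37E814
Bytes: (v>>16)&0xFF=37, (v>>8)&0xFF=E8, v&0xFF=14

Answer: 0x37E814 37 E8 14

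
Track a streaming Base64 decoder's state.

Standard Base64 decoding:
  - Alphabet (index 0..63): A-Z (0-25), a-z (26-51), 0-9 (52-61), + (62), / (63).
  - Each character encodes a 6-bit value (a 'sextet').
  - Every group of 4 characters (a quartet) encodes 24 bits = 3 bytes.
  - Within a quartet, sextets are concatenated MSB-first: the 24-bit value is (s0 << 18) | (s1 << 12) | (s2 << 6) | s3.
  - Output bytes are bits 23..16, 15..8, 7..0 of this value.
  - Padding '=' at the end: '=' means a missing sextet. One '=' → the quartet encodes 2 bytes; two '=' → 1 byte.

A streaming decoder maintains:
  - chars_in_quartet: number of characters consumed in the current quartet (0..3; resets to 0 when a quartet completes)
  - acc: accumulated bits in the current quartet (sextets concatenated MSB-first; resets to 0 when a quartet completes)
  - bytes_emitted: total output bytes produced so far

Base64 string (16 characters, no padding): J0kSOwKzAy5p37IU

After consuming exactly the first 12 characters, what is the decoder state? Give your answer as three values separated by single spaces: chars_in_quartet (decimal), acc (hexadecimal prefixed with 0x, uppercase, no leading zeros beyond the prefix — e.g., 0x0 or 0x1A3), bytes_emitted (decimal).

After char 0 ('J'=9): chars_in_quartet=1 acc=0x9 bytes_emitted=0
After char 1 ('0'=52): chars_in_quartet=2 acc=0x274 bytes_emitted=0
After char 2 ('k'=36): chars_in_quartet=3 acc=0x9D24 bytes_emitted=0
After char 3 ('S'=18): chars_in_quartet=4 acc=0x274912 -> emit 27 49 12, reset; bytes_emitted=3
After char 4 ('O'=14): chars_in_quartet=1 acc=0xE bytes_emitted=3
After char 5 ('w'=48): chars_in_quartet=2 acc=0x3B0 bytes_emitted=3
After char 6 ('K'=10): chars_in_quartet=3 acc=0xEC0A bytes_emitted=3
After char 7 ('z'=51): chars_in_quartet=4 acc=0x3B02B3 -> emit 3B 02 B3, reset; bytes_emitted=6
After char 8 ('A'=0): chars_in_quartet=1 acc=0x0 bytes_emitted=6
After char 9 ('y'=50): chars_in_quartet=2 acc=0x32 bytes_emitted=6
After char 10 ('5'=57): chars_in_quartet=3 acc=0xCB9 bytes_emitted=6
After char 11 ('p'=41): chars_in_quartet=4 acc=0x32E69 -> emit 03 2E 69, reset; bytes_emitted=9

Answer: 0 0x0 9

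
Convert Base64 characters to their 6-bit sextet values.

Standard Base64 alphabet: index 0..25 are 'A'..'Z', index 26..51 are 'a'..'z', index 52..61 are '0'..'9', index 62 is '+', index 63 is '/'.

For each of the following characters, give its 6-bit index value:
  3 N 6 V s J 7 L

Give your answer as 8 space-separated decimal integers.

'3': 0..9 range, 52 + ord('3') − ord('0') = 55
'N': A..Z range, ord('N') − ord('A') = 13
'6': 0..9 range, 52 + ord('6') − ord('0') = 58
'V': A..Z range, ord('V') − ord('A') = 21
's': a..z range, 26 + ord('s') − ord('a') = 44
'J': A..Z range, ord('J') − ord('A') = 9
'7': 0..9 range, 52 + ord('7') − ord('0') = 59
'L': A..Z range, ord('L') − ord('A') = 11

Answer: 55 13 58 21 44 9 59 11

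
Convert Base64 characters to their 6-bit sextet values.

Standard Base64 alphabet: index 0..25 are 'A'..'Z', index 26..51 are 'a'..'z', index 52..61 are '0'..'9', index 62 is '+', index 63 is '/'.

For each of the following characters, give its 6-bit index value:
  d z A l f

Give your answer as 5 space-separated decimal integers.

Answer: 29 51 0 37 31

Derivation:
'd': a..z range, 26 + ord('d') − ord('a') = 29
'z': a..z range, 26 + ord('z') − ord('a') = 51
'A': A..Z range, ord('A') − ord('A') = 0
'l': a..z range, 26 + ord('l') − ord('a') = 37
'f': a..z range, 26 + ord('f') − ord('a') = 31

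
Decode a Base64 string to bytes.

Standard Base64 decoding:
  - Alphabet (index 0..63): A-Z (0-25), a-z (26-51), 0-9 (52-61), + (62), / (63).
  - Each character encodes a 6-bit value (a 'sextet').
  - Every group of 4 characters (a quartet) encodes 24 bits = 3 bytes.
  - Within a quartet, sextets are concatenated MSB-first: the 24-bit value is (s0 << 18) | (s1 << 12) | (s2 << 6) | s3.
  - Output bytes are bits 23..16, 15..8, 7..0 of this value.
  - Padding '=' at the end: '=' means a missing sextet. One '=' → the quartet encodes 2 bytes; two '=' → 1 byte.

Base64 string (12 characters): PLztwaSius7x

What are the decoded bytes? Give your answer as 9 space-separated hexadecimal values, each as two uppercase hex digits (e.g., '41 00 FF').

Answer: 3C BC ED C1 A4 A2 BA CE F1

Derivation:
After char 0 ('P'=15): chars_in_quartet=1 acc=0xF bytes_emitted=0
After char 1 ('L'=11): chars_in_quartet=2 acc=0x3CB bytes_emitted=0
After char 2 ('z'=51): chars_in_quartet=3 acc=0xF2F3 bytes_emitted=0
After char 3 ('t'=45): chars_in_quartet=4 acc=0x3CBCED -> emit 3C BC ED, reset; bytes_emitted=3
After char 4 ('w'=48): chars_in_quartet=1 acc=0x30 bytes_emitted=3
After char 5 ('a'=26): chars_in_quartet=2 acc=0xC1A bytes_emitted=3
After char 6 ('S'=18): chars_in_quartet=3 acc=0x30692 bytes_emitted=3
After char 7 ('i'=34): chars_in_quartet=4 acc=0xC1A4A2 -> emit C1 A4 A2, reset; bytes_emitted=6
After char 8 ('u'=46): chars_in_quartet=1 acc=0x2E bytes_emitted=6
After char 9 ('s'=44): chars_in_quartet=2 acc=0xBAC bytes_emitted=6
After char 10 ('7'=59): chars_in_quartet=3 acc=0x2EB3B bytes_emitted=6
After char 11 ('x'=49): chars_in_quartet=4 acc=0xBACEF1 -> emit BA CE F1, reset; bytes_emitted=9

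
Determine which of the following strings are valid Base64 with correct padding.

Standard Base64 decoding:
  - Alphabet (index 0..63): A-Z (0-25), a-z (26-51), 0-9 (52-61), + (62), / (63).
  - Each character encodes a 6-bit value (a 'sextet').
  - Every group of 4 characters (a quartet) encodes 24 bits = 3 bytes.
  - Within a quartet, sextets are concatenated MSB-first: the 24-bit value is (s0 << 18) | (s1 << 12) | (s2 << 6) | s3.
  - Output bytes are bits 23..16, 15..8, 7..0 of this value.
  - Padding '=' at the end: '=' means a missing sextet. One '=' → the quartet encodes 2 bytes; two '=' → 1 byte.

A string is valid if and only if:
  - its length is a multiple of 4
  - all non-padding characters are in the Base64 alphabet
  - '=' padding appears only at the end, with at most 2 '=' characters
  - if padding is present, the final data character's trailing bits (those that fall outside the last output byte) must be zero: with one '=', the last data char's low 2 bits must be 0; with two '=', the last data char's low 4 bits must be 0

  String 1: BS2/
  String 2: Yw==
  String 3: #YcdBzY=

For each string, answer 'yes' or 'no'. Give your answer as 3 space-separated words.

String 1: 'BS2/' → valid
String 2: 'Yw==' → valid
String 3: '#YcdBzY=' → invalid (bad char(s): ['#'])

Answer: yes yes no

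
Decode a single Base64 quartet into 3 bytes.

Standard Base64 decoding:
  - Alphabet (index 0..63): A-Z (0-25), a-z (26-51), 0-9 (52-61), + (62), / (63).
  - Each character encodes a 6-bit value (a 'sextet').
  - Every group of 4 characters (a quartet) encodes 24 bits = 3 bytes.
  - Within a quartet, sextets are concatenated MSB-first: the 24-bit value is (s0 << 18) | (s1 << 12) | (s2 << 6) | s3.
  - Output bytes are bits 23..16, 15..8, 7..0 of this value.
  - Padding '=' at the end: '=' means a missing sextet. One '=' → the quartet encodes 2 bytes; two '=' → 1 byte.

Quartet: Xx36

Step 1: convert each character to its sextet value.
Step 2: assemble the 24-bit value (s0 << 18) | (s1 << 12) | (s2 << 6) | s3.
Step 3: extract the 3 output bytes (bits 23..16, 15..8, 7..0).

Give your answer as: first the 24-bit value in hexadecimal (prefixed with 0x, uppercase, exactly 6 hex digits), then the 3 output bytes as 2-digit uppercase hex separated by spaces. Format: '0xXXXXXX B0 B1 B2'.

Answer: 0x5F1DFA 5F 1D FA

Derivation:
Sextets: X=23, x=49, 3=55, 6=58
24-bit: (23<<18) | (49<<12) | (55<<6) | 58
      = 0x5C0000 | 0x031000 | 0x000DC0 | 0x00003A
      = 0x5F1DFA
Bytes: (v>>16)&0xFF=5F, (v>>8)&0xFF=1D, v&0xFF=FA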